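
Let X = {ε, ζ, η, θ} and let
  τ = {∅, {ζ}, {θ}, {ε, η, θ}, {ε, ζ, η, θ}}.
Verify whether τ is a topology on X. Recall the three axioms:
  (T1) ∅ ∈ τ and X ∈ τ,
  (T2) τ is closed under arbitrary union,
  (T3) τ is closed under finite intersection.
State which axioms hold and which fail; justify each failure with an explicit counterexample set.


τ is NOT a topology on X.

Axiom (T1): ∅ ∈ τ? Yes; X ∈ τ? Yes.
Axiom (T2/T3): check pairwise unions and intersections of members of τ.
Counterexample for (T2): {ζ} ∪ {θ} = {ζ, θ} ∉ τ. Therefore τ is NOT a topology.


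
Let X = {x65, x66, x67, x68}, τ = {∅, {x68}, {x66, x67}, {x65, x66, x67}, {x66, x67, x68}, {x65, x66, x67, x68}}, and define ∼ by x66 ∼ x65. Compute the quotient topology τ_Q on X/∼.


X/∼ = {[x65=x66], [x67], [x68]}; |τ_Q| = 4.

Equivalence classes: [x65=x66], [x67], [x68].
Quotient map π: X → X/∼ sends x65 ↦ [x65=x66], x66 ↦ [x65=x66], x67 ↦ [x67], x68 ↦ [x68].
For each subset V ⊆ X/∼, compute π^{-1}(V) ⊆ X and check whether π^{-1}(V) ∈ τ. V is open in τ_Q iff π^{-1}(V) ∈ τ.
  V = {}: π^{-1}(V) = ∅ ∈ τ ✓.
  V = {[x65=x66]}: π^{-1}(V) = {x65, x66} ∉ τ ✗.
  V = {[x67]}: π^{-1}(V) = {x67} ∉ τ ✗.
  V = {[x65=x66], [x67]}: π^{-1}(V) = {x65, x66, x67} ∈ τ ✓.
  V = {[x68]}: π^{-1}(V) = {x68} ∈ τ ✓.
  V = {[x65=x66], [x68]}: π^{-1}(V) = {x65, x66, x68} ∉ τ ✗.
  V = {[x67], [x68]}: π^{-1}(V) = {x67, x68} ∉ τ ✗.
  V = {[x65=x66], [x67], [x68]}: π^{-1}(V) = {x65, x66, x67, x68} ∈ τ ✓.
Open sets in the quotient: τ_Q = {{}, {[x65=x66], [x67]}, {[x68]}, {[x65=x66], [x67], [x68]}} (4 elements).


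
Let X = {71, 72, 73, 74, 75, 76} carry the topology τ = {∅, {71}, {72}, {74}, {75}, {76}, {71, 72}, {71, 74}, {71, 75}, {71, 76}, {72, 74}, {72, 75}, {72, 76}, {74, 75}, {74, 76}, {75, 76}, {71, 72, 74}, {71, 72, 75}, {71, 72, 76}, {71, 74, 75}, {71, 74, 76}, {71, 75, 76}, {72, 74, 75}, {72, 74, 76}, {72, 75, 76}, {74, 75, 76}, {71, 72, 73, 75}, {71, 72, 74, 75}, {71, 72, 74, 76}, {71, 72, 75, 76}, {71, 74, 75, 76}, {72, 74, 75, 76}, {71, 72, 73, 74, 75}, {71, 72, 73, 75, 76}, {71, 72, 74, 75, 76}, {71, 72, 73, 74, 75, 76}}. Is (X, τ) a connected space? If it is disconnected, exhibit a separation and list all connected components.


(X, τ) is disconnected; components = [{74}, {76}, {71, 72, 73, 75}].

Find clopen sets (U ∈ τ with X ∖ U ∈ τ):
  U = ∅, X ∖ U = {71, 72, 73, 74, 75, 76} — both open, so U is clopen.
  U = {74}, X ∖ U = {71, 72, 73, 75, 76} — both open, so U is clopen.
  U = {76}, X ∖ U = {71, 72, 73, 74, 75} — both open, so U is clopen.
  U = {74, 76}, X ∖ U = {71, 72, 73, 75} — both open, so U is clopen.
  U = {71, 72, 73, 75}, X ∖ U = {74, 76} — both open, so U is clopen.
  U = {71, 72, 73, 74, 75}, X ∖ U = {76} — both open, so U is clopen.
  U = {71, 72, 73, 75, 76}, X ∖ U = {74} — both open, so U is clopen.
  U = {71, 72, 73, 74, 75, 76}, X ∖ U = ∅ — both open, so U is clopen.
Nontrivial clopen(s) exist: e.g. {76}. So (X, τ) is disconnected.
Compute connected components by grouping points that agree on all clopens:
  component: {74}
  component: {76}
  component: {71, 72, 73, 75}


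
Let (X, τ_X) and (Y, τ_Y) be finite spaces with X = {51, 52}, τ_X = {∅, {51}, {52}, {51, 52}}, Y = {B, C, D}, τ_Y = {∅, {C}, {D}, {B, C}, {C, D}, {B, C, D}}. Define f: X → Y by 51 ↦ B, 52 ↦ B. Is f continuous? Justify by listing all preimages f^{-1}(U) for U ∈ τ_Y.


f IS continuous.

Compute f^{-1}(U) for each U ∈ τ_Y:
  U = ∅: f^{-1}(U) = ∅ ∈ τ_X ✓.
  U = {C}: f^{-1}(U) = ∅ ∈ τ_X ✓.
  U = {D}: f^{-1}(U) = ∅ ∈ τ_X ✓.
  U = {B, C}: f^{-1}(U) = {51, 52} ∈ τ_X ✓.
  U = {C, D}: f^{-1}(U) = ∅ ∈ τ_X ✓.
  U = {B, C, D}: f^{-1}(U) = {51, 52} ∈ τ_X ✓.
Every preimage lies in τ_X, so f IS continuous.


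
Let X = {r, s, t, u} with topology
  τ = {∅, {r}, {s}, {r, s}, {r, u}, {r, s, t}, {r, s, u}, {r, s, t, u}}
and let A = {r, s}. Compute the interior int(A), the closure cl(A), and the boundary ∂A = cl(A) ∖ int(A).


int(A) = {r, s}, cl(A) = {r, s, t, u}, ∂A = {t, u}.

Closed sets in (X, τ) are complements of opens:
  closed(X, τ) = {∅, {t}, {u}, {s, t}, {t, u}, {r, t, u}, {s, t, u}, {r, s, t, u}}.
int(A) = ⋃ {U ∈ τ : U ⊆ A}. Opens contained in A: ∅, {r}, {s}, {r, s}.
Taking the union of these: int(A) = {r, s}.
cl(A) = ⋂ {C closed : A ⊆ C}. Closed sets containing A: {r, s, t, u}.
Intersecting these: cl(A) = {r, s, t, u}.
∂A = cl(A) ∖ int(A) = {r, s, t, u} ∖ {r, s} = {t, u}.


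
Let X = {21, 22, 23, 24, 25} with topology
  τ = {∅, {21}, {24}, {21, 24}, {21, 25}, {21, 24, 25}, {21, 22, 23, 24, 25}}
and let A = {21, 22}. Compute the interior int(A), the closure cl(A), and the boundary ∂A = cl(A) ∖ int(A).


int(A) = {21}, cl(A) = {21, 22, 23, 25}, ∂A = {22, 23, 25}.

Closed sets in (X, τ) are complements of opens:
  closed(X, τ) = {∅, {22, 23}, {22, 23, 24}, {22, 23, 25}, {21, 22, 23, 25}, {22, 23, 24, 25}, {21, 22, 23, 24, 25}}.
int(A) = ⋃ {U ∈ τ : U ⊆ A}. Opens contained in A: ∅, {21}.
Taking the union of these: int(A) = {21}.
cl(A) = ⋂ {C closed : A ⊆ C}. Closed sets containing A: {21, 22, 23, 25}, {21, 22, 23, 24, 25}.
Intersecting these: cl(A) = {21, 22, 23, 25}.
∂A = cl(A) ∖ int(A) = {21, 22, 23, 25} ∖ {21} = {22, 23, 25}.


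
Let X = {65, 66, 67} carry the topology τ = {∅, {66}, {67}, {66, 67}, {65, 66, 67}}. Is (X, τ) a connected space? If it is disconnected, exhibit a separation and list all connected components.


(X, τ) is connected.

Find clopen sets (U ∈ τ with X ∖ U ∈ τ):
  U = ∅, X ∖ U = {65, 66, 67} — both open, so U is clopen.
  U = {65, 66, 67}, X ∖ U = ∅ — both open, so U is clopen.
Only trivial clopens (∅ and X) exist, so (X, τ) is connected.
Compute connected components by grouping points that agree on all clopens:
  component: {65, 66, 67}


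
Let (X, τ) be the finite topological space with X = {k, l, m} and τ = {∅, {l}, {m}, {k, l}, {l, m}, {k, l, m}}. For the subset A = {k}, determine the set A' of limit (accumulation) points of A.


A' = ∅

For each x ∈ X, list the open sets U ∈ τ with x ∈ U, then check whether U ∩ (A ∖ {x}) ≠ ∅ for every such U.
  x = k: open {k, l} ∋ x has {k, l} ∩ (A ∖ {k}) = ∅, so x is NOT a limit point.
  x = l: open {l} ∋ x has {l} ∩ (A ∖ {l}) = ∅, so x is NOT a limit point.
  x = m: open {m} ∋ x has {m} ∩ (A ∖ {m}) = ∅, so x is NOT a limit point.
Collecting: A' = ∅.


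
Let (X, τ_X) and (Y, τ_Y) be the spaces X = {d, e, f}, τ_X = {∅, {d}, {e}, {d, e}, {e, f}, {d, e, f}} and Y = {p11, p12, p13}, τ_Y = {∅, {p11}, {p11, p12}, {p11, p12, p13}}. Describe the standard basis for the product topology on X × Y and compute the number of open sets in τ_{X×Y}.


Basis B = {∅ × ∅, {d} × {p11}, {e} × {p11}, {d} × {p11, p12}, {d, e} × {p11}, {e} × {p11, p12}, {e, f} × {p11}, {d} × {p11, p12, p13}, {d, e, f} × {p11}, {e} × {p11, p12, p13}, {d, e} × {p11, p12}, {e, f} × {p11, p12}, {d, e} × {p11, p12, p13}, {d, e, f} × {p11, p12}, {e, f} × {p11, p12, p13}, {d, e, f} × {p11, p12, p13}}; |τ_{X×Y}| = 40.

Enumerate products U × V with U ∈ τ_X, V ∈ τ_Y (deduplicated):
  ∅ × ∅ = {} (∅)
  {d} × {p11} = {(d,p11)}
  {e} × {p11} = {(e,p11)}
  {d} × {p11, p12} = {(d,p11), (d,p12)}
  {d, e} × {p11} = {(d,p11), (e,p11)}
  {e} × {p11, p12} = {(e,p11), (e,p12)}
  {e, f} × {p11} = {(e,p11), (f,p11)}
  {d} × {p11, p12, p13} = {(d,p11), (d,p12), (d,p13)}
  {d, e, f} × {p11} = {(d,p11), (e,p11), (f,p11)}
  {e} × {p11, p12, p13} = {(e,p11), (e,p12), (e,p13)}
  {d, e} × {p11, p12} = {(d,p11), (d,p12), (e,p11), (e,p12)}
  {e, f} × {p11, p12} = {(e,p11), (e,p12), (f,p11), (f,p12)}
  {d, e} × {p11, p12, p13} = {(d,p11), (d,p12), (d,p13), (e,p11), (e,p12), (e,p13)}
  {d, e, f} × {p11, p12} = {(d,p11), (d,p12), (e,p11), (e,p12), (f,p11), (f,p12)}
  {e, f} × {p11, p12, p13} = {(e,p11), (e,p12), (e,p13), (f,p11), (f,p12), (f,p13)}
  {d, e, f} × {p11, p12, p13} = {(d,p11), (d,p12), (d,p13), (e,p11), (e,p12), (e,p13), (f,p11), (f,p12), (f,p13)}
These 16 distinct sets form the basis B.
Close under arbitrary unions to get τ_{X×Y}; counting gives |τ_{X×Y}| = 40.


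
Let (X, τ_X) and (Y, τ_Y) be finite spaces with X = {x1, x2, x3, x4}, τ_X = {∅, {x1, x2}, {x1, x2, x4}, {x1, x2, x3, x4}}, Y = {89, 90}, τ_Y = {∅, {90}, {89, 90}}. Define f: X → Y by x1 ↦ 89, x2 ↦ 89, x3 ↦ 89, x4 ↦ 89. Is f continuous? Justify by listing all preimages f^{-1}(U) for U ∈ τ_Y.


f IS continuous.

Compute f^{-1}(U) for each U ∈ τ_Y:
  U = ∅: f^{-1}(U) = ∅ ∈ τ_X ✓.
  U = {90}: f^{-1}(U) = ∅ ∈ τ_X ✓.
  U = {89, 90}: f^{-1}(U) = {x1, x2, x3, x4} ∈ τ_X ✓.
Every preimage lies in τ_X, so f IS continuous.


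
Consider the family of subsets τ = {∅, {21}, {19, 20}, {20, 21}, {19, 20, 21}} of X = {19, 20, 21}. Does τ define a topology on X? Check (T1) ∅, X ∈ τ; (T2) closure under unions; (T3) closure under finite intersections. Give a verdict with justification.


τ is NOT a topology on X.

Axiom (T1): ∅ ∈ τ? Yes; X ∈ τ? Yes.
Axiom (T2/T3): check pairwise unions and intersections of members of τ.
Counterexample for (T3): {19, 20} ∩ {20, 21} = {20} ∉ τ. Therefore τ is NOT a topology.


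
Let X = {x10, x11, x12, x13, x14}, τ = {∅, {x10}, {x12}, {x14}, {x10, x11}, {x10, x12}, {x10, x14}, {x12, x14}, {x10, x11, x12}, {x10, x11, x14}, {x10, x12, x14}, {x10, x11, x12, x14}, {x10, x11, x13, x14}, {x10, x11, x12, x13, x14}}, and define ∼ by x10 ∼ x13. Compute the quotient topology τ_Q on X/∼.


X/∼ = {[x10=x13], [x11], [x12], [x14]}; |τ_Q| = 6.

Equivalence classes: [x10=x13], [x11], [x12], [x14].
Quotient map π: X → X/∼ sends x10 ↦ [x10=x13], x11 ↦ [x11], x12 ↦ [x12], x13 ↦ [x10=x13], x14 ↦ [x14].
For each subset V ⊆ X/∼, compute π^{-1}(V) ⊆ X and check whether π^{-1}(V) ∈ τ. V is open in τ_Q iff π^{-1}(V) ∈ τ.
  V = {}: π^{-1}(V) = ∅ ∈ τ ✓.
  V = {[x10=x13]}: π^{-1}(V) = {x10, x13} ∉ τ ✗.
  V = {[x11]}: π^{-1}(V) = {x11} ∉ τ ✗.
  V = {[x10=x13], [x11]}: π^{-1}(V) = {x10, x11, x13} ∉ τ ✗.
  V = {[x12]}: π^{-1}(V) = {x12} ∈ τ ✓.
  V = {[x10=x13], [x12]}: π^{-1}(V) = {x10, x12, x13} ∉ τ ✗.
  V = {[x11], [x12]}: π^{-1}(V) = {x11, x12} ∉ τ ✗.
  V = {[x10=x13], [x11], [x12]}: π^{-1}(V) = {x10, x11, x12, x13} ∉ τ ✗.
  V = {[x14]}: π^{-1}(V) = {x14} ∈ τ ✓.
  V = {[x10=x13], [x14]}: π^{-1}(V) = {x10, x13, x14} ∉ τ ✗.
  V = {[x11], [x14]}: π^{-1}(V) = {x11, x14} ∉ τ ✗.
  V = {[x10=x13], [x11], [x14]}: π^{-1}(V) = {x10, x11, x13, x14} ∈ τ ✓.
  V = {[x12], [x14]}: π^{-1}(V) = {x12, x14} ∈ τ ✓.
  V = {[x10=x13], [x12], [x14]}: π^{-1}(V) = {x10, x12, x13, x14} ∉ τ ✗.
  V = {[x11], [x12], [x14]}: π^{-1}(V) = {x11, x12, x14} ∉ τ ✗.
  V = {[x10=x13], [x11], [x12], [x14]}: π^{-1}(V) = {x10, x11, x12, x13, x14} ∈ τ ✓.
Open sets in the quotient: τ_Q = {{}, {[x12]}, {[x14]}, {[x10=x13], [x11], [x14]}, {[x12], [x14]}, {[x10=x13], [x11], [x12], [x14]}} (6 elements).


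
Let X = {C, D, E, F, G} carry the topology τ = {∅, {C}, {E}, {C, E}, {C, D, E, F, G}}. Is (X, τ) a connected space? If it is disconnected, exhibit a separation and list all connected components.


(X, τ) is connected.

Find clopen sets (U ∈ τ with X ∖ U ∈ τ):
  U = ∅, X ∖ U = {C, D, E, F, G} — both open, so U is clopen.
  U = {C, D, E, F, G}, X ∖ U = ∅ — both open, so U is clopen.
Only trivial clopens (∅ and X) exist, so (X, τ) is connected.
Compute connected components by grouping points that agree on all clopens:
  component: {C, D, E, F, G}


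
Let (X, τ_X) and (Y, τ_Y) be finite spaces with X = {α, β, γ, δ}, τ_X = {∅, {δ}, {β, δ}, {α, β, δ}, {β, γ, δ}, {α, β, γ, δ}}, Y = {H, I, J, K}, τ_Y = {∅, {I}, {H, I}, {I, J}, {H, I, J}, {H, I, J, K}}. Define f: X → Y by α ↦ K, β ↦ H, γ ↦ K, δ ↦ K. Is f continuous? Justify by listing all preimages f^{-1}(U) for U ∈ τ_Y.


f is NOT continuous.

Compute f^{-1}(U) for each U ∈ τ_Y:
  U = ∅: f^{-1}(U) = ∅ ∈ τ_X ✓.
  U = {I}: f^{-1}(U) = ∅ ∈ τ_X ✓.
  U = {H, I}: f^{-1}(U) = {β} ∉ τ_X ✗.
  U = {I, J}: f^{-1}(U) = ∅ ∈ τ_X ✓.
  U = {H, I, J}: f^{-1}(U) = {β} ∉ τ_X ✗.
  U = {H, I, J, K}: f^{-1}(U) = {α, β, γ, δ} ∈ τ_X ✓.
Found U = {H, I} with f^{-1}(U) = {β} not in τ_X. Therefore f is NOT continuous.


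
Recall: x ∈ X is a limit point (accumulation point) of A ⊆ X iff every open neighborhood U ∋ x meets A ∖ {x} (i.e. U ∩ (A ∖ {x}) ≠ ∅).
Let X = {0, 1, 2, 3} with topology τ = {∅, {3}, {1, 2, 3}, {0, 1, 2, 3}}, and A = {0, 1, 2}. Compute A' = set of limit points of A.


A' = {0, 1, 2}

For each x ∈ X, list the open sets U ∈ τ with x ∈ U, then check whether U ∩ (A ∖ {x}) ≠ ∅ for every such U.
  x = 0: opens ∋ x are {0, 1, 2, 3}; each meets A ∖ {0}, so x IS a limit point.
  x = 1: opens ∋ x are {1, 2, 3}, {0, 1, 2, 3}; each meets A ∖ {1}, so x IS a limit point.
  x = 2: opens ∋ x are {1, 2, 3}, {0, 1, 2, 3}; each meets A ∖ {2}, so x IS a limit point.
  x = 3: open {3} ∋ x has {3} ∩ (A ∖ {3}) = ∅, so x is NOT a limit point.
Collecting: A' = {0, 1, 2}.


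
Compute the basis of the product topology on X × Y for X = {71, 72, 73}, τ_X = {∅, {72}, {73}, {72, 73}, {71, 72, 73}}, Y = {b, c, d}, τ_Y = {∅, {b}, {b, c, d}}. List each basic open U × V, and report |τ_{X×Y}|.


Basis B = {∅ × ∅, {72} × {b}, {73} × {b}, {72, 73} × {b}, {71, 72, 73} × {b}, {72} × {b, c, d}, {73} × {b, c, d}, {72, 73} × {b, c, d}, {71, 72, 73} × {b, c, d}}; |τ_{X×Y}| = 14.

Enumerate products U × V with U ∈ τ_X, V ∈ τ_Y (deduplicated):
  ∅ × ∅ = {} (∅)
  {72} × {b} = {(72,b)}
  {73} × {b} = {(73,b)}
  {72, 73} × {b} = {(72,b), (73,b)}
  {71, 72, 73} × {b} = {(71,b), (72,b), (73,b)}
  {72} × {b, c, d} = {(72,b), (72,c), (72,d)}
  {73} × {b, c, d} = {(73,b), (73,c), (73,d)}
  {72, 73} × {b, c, d} = {(72,b), (72,c), (72,d), (73,b), (73,c), (73,d)}
  {71, 72, 73} × {b, c, d} = {(71,b), (71,c), (71,d), (72,b), (72,c), (72,d), (73,b), (73,c), (73,d)}
These 9 distinct sets form the basis B.
Close under arbitrary unions to get τ_{X×Y}; counting gives |τ_{X×Y}| = 14.


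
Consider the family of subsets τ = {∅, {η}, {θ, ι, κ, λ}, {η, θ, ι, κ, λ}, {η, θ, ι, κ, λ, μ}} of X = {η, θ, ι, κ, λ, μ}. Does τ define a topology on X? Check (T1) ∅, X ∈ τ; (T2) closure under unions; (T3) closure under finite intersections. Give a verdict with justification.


τ IS a topology on X.

Axiom (T1): ∅ ∈ τ? Yes; X ∈ τ? Yes.
Axiom (T2/T3): check pairwise unions and intersections of members of τ.
All pairwise intersections and unions checked — each lies in τ. Therefore τ satisfies (T1), (T2), (T3): it IS a topology on X.


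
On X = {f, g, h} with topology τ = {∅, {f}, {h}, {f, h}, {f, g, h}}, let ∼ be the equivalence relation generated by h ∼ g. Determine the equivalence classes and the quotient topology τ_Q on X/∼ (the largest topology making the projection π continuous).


X/∼ = {[f], [g=h]}; |τ_Q| = 3.

Equivalence classes: [f], [g=h].
Quotient map π: X → X/∼ sends f ↦ [f], g ↦ [g=h], h ↦ [g=h].
For each subset V ⊆ X/∼, compute π^{-1}(V) ⊆ X and check whether π^{-1}(V) ∈ τ. V is open in τ_Q iff π^{-1}(V) ∈ τ.
  V = {}: π^{-1}(V) = ∅ ∈ τ ✓.
  V = {[f]}: π^{-1}(V) = {f} ∈ τ ✓.
  V = {[g=h]}: π^{-1}(V) = {g, h} ∉ τ ✗.
  V = {[f], [g=h]}: π^{-1}(V) = {f, g, h} ∈ τ ✓.
Open sets in the quotient: τ_Q = {{}, {[f]}, {[f], [g=h]}} (3 elements).


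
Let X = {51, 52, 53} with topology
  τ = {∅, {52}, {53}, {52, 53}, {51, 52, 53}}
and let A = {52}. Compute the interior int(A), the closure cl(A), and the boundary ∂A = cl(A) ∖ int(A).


int(A) = {52}, cl(A) = {51, 52}, ∂A = {51}.

Closed sets in (X, τ) are complements of opens:
  closed(X, τ) = {∅, {51}, {51, 52}, {51, 53}, {51, 52, 53}}.
int(A) = ⋃ {U ∈ τ : U ⊆ A}. Opens contained in A: ∅, {52}.
Taking the union of these: int(A) = {52}.
cl(A) = ⋂ {C closed : A ⊆ C}. Closed sets containing A: {51, 52}, {51, 52, 53}.
Intersecting these: cl(A) = {51, 52}.
∂A = cl(A) ∖ int(A) = {51, 52} ∖ {52} = {51}.


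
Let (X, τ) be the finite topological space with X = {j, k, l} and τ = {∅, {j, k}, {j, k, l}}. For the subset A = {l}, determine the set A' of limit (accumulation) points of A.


A' = ∅

For each x ∈ X, list the open sets U ∈ τ with x ∈ U, then check whether U ∩ (A ∖ {x}) ≠ ∅ for every such U.
  x = j: open {j, k} ∋ x has {j, k} ∩ (A ∖ {j}) = ∅, so x is NOT a limit point.
  x = k: open {j, k} ∋ x has {j, k} ∩ (A ∖ {k}) = ∅, so x is NOT a limit point.
  x = l: open {j, k, l} ∋ x has {j, k, l} ∩ (A ∖ {l}) = ∅, so x is NOT a limit point.
Collecting: A' = ∅.


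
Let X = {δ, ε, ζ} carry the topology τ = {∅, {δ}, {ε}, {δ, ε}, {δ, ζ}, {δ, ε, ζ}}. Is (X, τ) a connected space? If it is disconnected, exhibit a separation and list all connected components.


(X, τ) is disconnected; components = [{ε}, {δ, ζ}].

Find clopen sets (U ∈ τ with X ∖ U ∈ τ):
  U = ∅, X ∖ U = {δ, ε, ζ} — both open, so U is clopen.
  U = {ε}, X ∖ U = {δ, ζ} — both open, so U is clopen.
  U = {δ, ζ}, X ∖ U = {ε} — both open, so U is clopen.
  U = {δ, ε, ζ}, X ∖ U = ∅ — both open, so U is clopen.
Nontrivial clopen(s) exist: e.g. {δ, ζ}. So (X, τ) is disconnected.
Compute connected components by grouping points that agree on all clopens:
  component: {ε}
  component: {δ, ζ}


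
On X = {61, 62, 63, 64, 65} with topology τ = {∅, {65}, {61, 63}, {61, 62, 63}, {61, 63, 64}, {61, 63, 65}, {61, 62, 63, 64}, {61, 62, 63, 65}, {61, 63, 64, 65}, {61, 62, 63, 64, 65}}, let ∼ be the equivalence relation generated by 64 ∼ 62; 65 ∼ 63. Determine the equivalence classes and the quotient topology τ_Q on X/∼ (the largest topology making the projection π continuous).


X/∼ = {[61], [62=64], [63=65]}; |τ_Q| = 3.

Equivalence classes: [61], [62=64], [63=65].
Quotient map π: X → X/∼ sends 61 ↦ [61], 62 ↦ [62=64], 63 ↦ [63=65], 64 ↦ [62=64], 65 ↦ [63=65].
For each subset V ⊆ X/∼, compute π^{-1}(V) ⊆ X and check whether π^{-1}(V) ∈ τ. V is open in τ_Q iff π^{-1}(V) ∈ τ.
  V = {}: π^{-1}(V) = ∅ ∈ τ ✓.
  V = {[61]}: π^{-1}(V) = {61} ∉ τ ✗.
  V = {[62=64]}: π^{-1}(V) = {62, 64} ∉ τ ✗.
  V = {[61], [62=64]}: π^{-1}(V) = {61, 62, 64} ∉ τ ✗.
  V = {[63=65]}: π^{-1}(V) = {63, 65} ∉ τ ✗.
  V = {[61], [63=65]}: π^{-1}(V) = {61, 63, 65} ∈ τ ✓.
  V = {[62=64], [63=65]}: π^{-1}(V) = {62, 63, 64, 65} ∉ τ ✗.
  V = {[61], [62=64], [63=65]}: π^{-1}(V) = {61, 62, 63, 64, 65} ∈ τ ✓.
Open sets in the quotient: τ_Q = {{}, {[61], [63=65]}, {[61], [62=64], [63=65]}} (3 elements).


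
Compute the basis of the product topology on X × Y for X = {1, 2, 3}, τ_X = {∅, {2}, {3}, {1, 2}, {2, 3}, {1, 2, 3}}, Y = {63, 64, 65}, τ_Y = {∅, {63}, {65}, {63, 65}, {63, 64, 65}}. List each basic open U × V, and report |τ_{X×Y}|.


Basis B = {∅ × ∅, {2} × {63}, {2} × {65}, {3} × {63}, {3} × {65}, {1, 2} × {63}, {1, 2} × {65}, {2} × {63, 65}, {2, 3} × {63}, {2, 3} × {65}, {3} × {63, 65}, {1, 2, 3} × {63}, {1, 2, 3} × {65}, {2} × {63, 64, 65}, {3} × {63, 64, 65}, {1, 2} × {63, 65}, {2, 3} × {63, 65}, {1, 2} × {63, 64, 65}, {1, 2, 3} × {63, 65}, {2, 3} × {63, 64, 65}, {1, 2, 3} × {63, 64, 65}}; |τ_{X×Y}| = 70.

Enumerate products U × V with U ∈ τ_X, V ∈ τ_Y (deduplicated):
  ∅ × ∅ = {} (∅)
  {2} × {63} = {(2,63)}
  {2} × {65} = {(2,65)}
  {3} × {63} = {(3,63)}
  {3} × {65} = {(3,65)}
  {1, 2} × {63} = {(1,63), (2,63)}
  {1, 2} × {65} = {(1,65), (2,65)}
  {2} × {63, 65} = {(2,63), (2,65)}
  {2, 3} × {63} = {(2,63), (3,63)}
  {2, 3} × {65} = {(2,65), (3,65)}
  {3} × {63, 65} = {(3,63), (3,65)}
  {1, 2, 3} × {63} = {(1,63), (2,63), (3,63)}
  {1, 2, 3} × {65} = {(1,65), (2,65), (3,65)}
  {2} × {63, 64, 65} = {(2,63), (2,64), (2,65)}
  {3} × {63, 64, 65} = {(3,63), (3,64), (3,65)}
  {1, 2} × {63, 65} = {(1,63), (1,65), (2,63), (2,65)}
  {2, 3} × {63, 65} = {(2,63), (2,65), (3,63), (3,65)}
  {1, 2} × {63, 64, 65} = {(1,63), (1,64), (1,65), (2,63), (2,64), (2,65)}
  {1, 2, 3} × {63, 65} = {(1,63), (1,65), (2,63), (2,65), (3,63), (3,65)}
  {2, 3} × {63, 64, 65} = {(2,63), (2,64), (2,65), (3,63), (3,64), (3,65)}
  {1, 2, 3} × {63, 64, 65} = {(1,63), (1,64), (1,65), (2,63), (2,64), (2,65), (3,63), (3,64), (3,65)}
These 21 distinct sets form the basis B.
Close under arbitrary unions to get τ_{X×Y}; counting gives |τ_{X×Y}| = 70.


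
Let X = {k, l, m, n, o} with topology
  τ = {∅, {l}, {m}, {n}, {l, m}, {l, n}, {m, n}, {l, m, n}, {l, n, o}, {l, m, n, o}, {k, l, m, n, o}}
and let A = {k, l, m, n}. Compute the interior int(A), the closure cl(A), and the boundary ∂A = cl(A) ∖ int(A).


int(A) = {l, m, n}, cl(A) = {k, l, m, n, o}, ∂A = {k, o}.

Closed sets in (X, τ) are complements of opens:
  closed(X, τ) = {∅, {k}, {k, m}, {k, o}, {k, l, o}, {k, m, o}, {k, n, o}, {k, l, m, o}, {k, l, n, o}, {k, m, n, o}, {k, l, m, n, o}}.
int(A) = ⋃ {U ∈ τ : U ⊆ A}. Opens contained in A: ∅, {l}, {m}, {n}, {l, m}, {l, n}, {m, n}, {l, m, n}.
Taking the union of these: int(A) = {l, m, n}.
cl(A) = ⋂ {C closed : A ⊆ C}. Closed sets containing A: {k, l, m, n, o}.
Intersecting these: cl(A) = {k, l, m, n, o}.
∂A = cl(A) ∖ int(A) = {k, l, m, n, o} ∖ {l, m, n} = {k, o}.


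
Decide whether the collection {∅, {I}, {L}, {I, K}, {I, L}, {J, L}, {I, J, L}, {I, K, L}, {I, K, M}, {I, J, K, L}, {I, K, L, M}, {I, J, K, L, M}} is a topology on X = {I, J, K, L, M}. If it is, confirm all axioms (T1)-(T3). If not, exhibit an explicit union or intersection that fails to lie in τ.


τ IS a topology on X.

Axiom (T1): ∅ ∈ τ? Yes; X ∈ τ? Yes.
Axiom (T2/T3): check pairwise unions and intersections of members of τ.
All pairwise intersections and unions checked — each lies in τ. Therefore τ satisfies (T1), (T2), (T3): it IS a topology on X.


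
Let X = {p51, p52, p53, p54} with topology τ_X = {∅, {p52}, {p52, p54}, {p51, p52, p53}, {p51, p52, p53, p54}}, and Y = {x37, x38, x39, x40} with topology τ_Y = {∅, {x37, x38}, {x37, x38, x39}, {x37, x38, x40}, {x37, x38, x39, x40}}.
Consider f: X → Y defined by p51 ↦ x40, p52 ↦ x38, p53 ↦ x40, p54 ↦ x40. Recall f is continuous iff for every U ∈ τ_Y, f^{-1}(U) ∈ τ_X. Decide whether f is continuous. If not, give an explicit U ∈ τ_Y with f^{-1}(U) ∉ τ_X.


f IS continuous.

Compute f^{-1}(U) for each U ∈ τ_Y:
  U = ∅: f^{-1}(U) = ∅ ∈ τ_X ✓.
  U = {x37, x38}: f^{-1}(U) = {p52} ∈ τ_X ✓.
  U = {x37, x38, x39}: f^{-1}(U) = {p52} ∈ τ_X ✓.
  U = {x37, x38, x40}: f^{-1}(U) = {p51, p52, p53, p54} ∈ τ_X ✓.
  U = {x37, x38, x39, x40}: f^{-1}(U) = {p51, p52, p53, p54} ∈ τ_X ✓.
Every preimage lies in τ_X, so f IS continuous.


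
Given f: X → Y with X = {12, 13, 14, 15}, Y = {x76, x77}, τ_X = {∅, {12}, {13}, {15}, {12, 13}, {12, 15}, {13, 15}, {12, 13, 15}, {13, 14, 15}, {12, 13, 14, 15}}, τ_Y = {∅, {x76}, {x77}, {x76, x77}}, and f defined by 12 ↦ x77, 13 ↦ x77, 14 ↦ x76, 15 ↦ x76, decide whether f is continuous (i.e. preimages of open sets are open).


f is NOT continuous.

Compute f^{-1}(U) for each U ∈ τ_Y:
  U = ∅: f^{-1}(U) = ∅ ∈ τ_X ✓.
  U = {x76}: f^{-1}(U) = {14, 15} ∉ τ_X ✗.
  U = {x77}: f^{-1}(U) = {12, 13} ∈ τ_X ✓.
  U = {x76, x77}: f^{-1}(U) = {12, 13, 14, 15} ∈ τ_X ✓.
Found U = {x76} with f^{-1}(U) = {14, 15} not in τ_X. Therefore f is NOT continuous.


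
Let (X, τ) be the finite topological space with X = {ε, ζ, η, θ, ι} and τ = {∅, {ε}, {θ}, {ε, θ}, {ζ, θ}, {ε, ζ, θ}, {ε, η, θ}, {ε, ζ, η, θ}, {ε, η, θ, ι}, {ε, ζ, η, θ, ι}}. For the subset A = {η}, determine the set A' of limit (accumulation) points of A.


A' = {ι}

For each x ∈ X, list the open sets U ∈ τ with x ∈ U, then check whether U ∩ (A ∖ {x}) ≠ ∅ for every such U.
  x = ε: open {ε} ∋ x has {ε} ∩ (A ∖ {ε}) = ∅, so x is NOT a limit point.
  x = ζ: open {ζ, θ} ∋ x has {ζ, θ} ∩ (A ∖ {ζ}) = ∅, so x is NOT a limit point.
  x = η: open {ε, η, θ} ∋ x has {ε, η, θ} ∩ (A ∖ {η}) = ∅, so x is NOT a limit point.
  x = θ: open {θ} ∋ x has {θ} ∩ (A ∖ {θ}) = ∅, so x is NOT a limit point.
  x = ι: opens ∋ x are {ε, η, θ, ι}, {ε, ζ, η, θ, ι}; each meets A ∖ {ι}, so x IS a limit point.
Collecting: A' = {ι}.


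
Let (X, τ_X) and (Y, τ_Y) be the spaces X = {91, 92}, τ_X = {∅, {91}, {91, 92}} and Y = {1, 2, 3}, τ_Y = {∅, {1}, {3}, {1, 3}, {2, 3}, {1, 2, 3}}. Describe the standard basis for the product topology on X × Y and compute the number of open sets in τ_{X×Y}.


Basis B = {∅ × ∅, {91} × {1}, {91} × {3}, {91} × {1, 3}, {91, 92} × {1}, {91} × {2, 3}, {91, 92} × {3}, {91} × {1, 2, 3}, {91, 92} × {1, 3}, {91, 92} × {2, 3}, {91, 92} × {1, 2, 3}}; |τ_{X×Y}| = 18.

Enumerate products U × V with U ∈ τ_X, V ∈ τ_Y (deduplicated):
  ∅ × ∅ = {} (∅)
  {91} × {1} = {(91,1)}
  {91} × {3} = {(91,3)}
  {91} × {1, 3} = {(91,1), (91,3)}
  {91, 92} × {1} = {(91,1), (92,1)}
  {91} × {2, 3} = {(91,2), (91,3)}
  {91, 92} × {3} = {(91,3), (92,3)}
  {91} × {1, 2, 3} = {(91,1), (91,2), (91,3)}
  {91, 92} × {1, 3} = {(91,1), (91,3), (92,1), (92,3)}
  {91, 92} × {2, 3} = {(91,2), (91,3), (92,2), (92,3)}
  {91, 92} × {1, 2, 3} = {(91,1), (91,2), (91,3), (92,1), (92,2), (92,3)}
These 11 distinct sets form the basis B.
Close under arbitrary unions to get τ_{X×Y}; counting gives |τ_{X×Y}| = 18.


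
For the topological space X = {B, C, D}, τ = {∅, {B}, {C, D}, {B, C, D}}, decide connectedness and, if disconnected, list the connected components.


(X, τ) is disconnected; components = [{B}, {C, D}].

Find clopen sets (U ∈ τ with X ∖ U ∈ τ):
  U = ∅, X ∖ U = {B, C, D} — both open, so U is clopen.
  U = {B}, X ∖ U = {C, D} — both open, so U is clopen.
  U = {C, D}, X ∖ U = {B} — both open, so U is clopen.
  U = {B, C, D}, X ∖ U = ∅ — both open, so U is clopen.
Nontrivial clopen(s) exist: e.g. {C, D}. So (X, τ) is disconnected.
Compute connected components by grouping points that agree on all clopens:
  component: {B}
  component: {C, D}


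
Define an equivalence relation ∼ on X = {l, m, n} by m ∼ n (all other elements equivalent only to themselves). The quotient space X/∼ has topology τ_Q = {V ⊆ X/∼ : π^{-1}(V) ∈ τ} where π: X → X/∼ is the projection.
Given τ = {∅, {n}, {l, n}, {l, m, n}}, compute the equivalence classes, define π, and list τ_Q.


X/∼ = {[l], [m=n]}; |τ_Q| = 2.

Equivalence classes: [l], [m=n].
Quotient map π: X → X/∼ sends l ↦ [l], m ↦ [m=n], n ↦ [m=n].
For each subset V ⊆ X/∼, compute π^{-1}(V) ⊆ X and check whether π^{-1}(V) ∈ τ. V is open in τ_Q iff π^{-1}(V) ∈ τ.
  V = {}: π^{-1}(V) = ∅ ∈ τ ✓.
  V = {[l]}: π^{-1}(V) = {l} ∉ τ ✗.
  V = {[m=n]}: π^{-1}(V) = {m, n} ∉ τ ✗.
  V = {[l], [m=n]}: π^{-1}(V) = {l, m, n} ∈ τ ✓.
Open sets in the quotient: τ_Q = {{}, {[l], [m=n]}} (2 elements).


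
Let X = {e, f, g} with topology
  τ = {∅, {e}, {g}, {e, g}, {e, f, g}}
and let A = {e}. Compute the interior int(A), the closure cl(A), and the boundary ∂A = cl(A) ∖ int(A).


int(A) = {e}, cl(A) = {e, f}, ∂A = {f}.

Closed sets in (X, τ) are complements of opens:
  closed(X, τ) = {∅, {f}, {e, f}, {f, g}, {e, f, g}}.
int(A) = ⋃ {U ∈ τ : U ⊆ A}. Opens contained in A: ∅, {e}.
Taking the union of these: int(A) = {e}.
cl(A) = ⋂ {C closed : A ⊆ C}. Closed sets containing A: {e, f}, {e, f, g}.
Intersecting these: cl(A) = {e, f}.
∂A = cl(A) ∖ int(A) = {e, f} ∖ {e} = {f}.


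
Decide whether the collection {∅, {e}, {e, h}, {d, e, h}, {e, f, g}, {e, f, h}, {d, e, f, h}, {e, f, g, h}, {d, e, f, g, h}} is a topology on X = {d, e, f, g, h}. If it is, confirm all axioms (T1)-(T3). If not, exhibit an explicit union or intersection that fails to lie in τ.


τ is NOT a topology on X.

Axiom (T1): ∅ ∈ τ? Yes; X ∈ τ? Yes.
Axiom (T2/T3): check pairwise unions and intersections of members of τ.
Counterexample for (T3): {e, f, g} ∩ {e, f, h} = {e, f} ∉ τ. Therefore τ is NOT a topology.


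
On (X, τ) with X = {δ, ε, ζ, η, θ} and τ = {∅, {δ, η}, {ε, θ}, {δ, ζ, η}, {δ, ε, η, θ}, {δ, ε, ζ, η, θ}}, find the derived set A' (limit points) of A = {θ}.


A' = {ε}

For each x ∈ X, list the open sets U ∈ τ with x ∈ U, then check whether U ∩ (A ∖ {x}) ≠ ∅ for every such U.
  x = δ: open {δ, η} ∋ x has {δ, η} ∩ (A ∖ {δ}) = ∅, so x is NOT a limit point.
  x = ε: opens ∋ x are {ε, θ}, {δ, ε, η, θ}, {δ, ε, ζ, η, θ}; each meets A ∖ {ε}, so x IS a limit point.
  x = ζ: open {δ, ζ, η} ∋ x has {δ, ζ, η} ∩ (A ∖ {ζ}) = ∅, so x is NOT a limit point.
  x = η: open {δ, η} ∋ x has {δ, η} ∩ (A ∖ {η}) = ∅, so x is NOT a limit point.
  x = θ: open {ε, θ} ∋ x has {ε, θ} ∩ (A ∖ {θ}) = ∅, so x is NOT a limit point.
Collecting: A' = {ε}.


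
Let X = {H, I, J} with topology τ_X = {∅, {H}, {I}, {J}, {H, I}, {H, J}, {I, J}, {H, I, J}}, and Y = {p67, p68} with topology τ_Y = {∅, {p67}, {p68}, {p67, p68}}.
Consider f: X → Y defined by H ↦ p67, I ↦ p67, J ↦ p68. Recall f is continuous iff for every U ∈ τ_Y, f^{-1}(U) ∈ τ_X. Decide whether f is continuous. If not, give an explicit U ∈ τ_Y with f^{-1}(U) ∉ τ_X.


f IS continuous.

Compute f^{-1}(U) for each U ∈ τ_Y:
  U = ∅: f^{-1}(U) = ∅ ∈ τ_X ✓.
  U = {p67}: f^{-1}(U) = {H, I} ∈ τ_X ✓.
  U = {p68}: f^{-1}(U) = {J} ∈ τ_X ✓.
  U = {p67, p68}: f^{-1}(U) = {H, I, J} ∈ τ_X ✓.
Every preimage lies in τ_X, so f IS continuous.


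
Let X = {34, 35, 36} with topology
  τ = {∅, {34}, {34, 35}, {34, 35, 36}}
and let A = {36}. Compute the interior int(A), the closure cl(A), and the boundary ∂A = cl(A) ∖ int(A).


int(A) = ∅, cl(A) = {36}, ∂A = {36}.

Closed sets in (X, τ) are complements of opens:
  closed(X, τ) = {∅, {36}, {35, 36}, {34, 35, 36}}.
int(A) = ⋃ {U ∈ τ : U ⊆ A}. Opens contained in A: ∅.
Taking the union of these: int(A) = ∅.
cl(A) = ⋂ {C closed : A ⊆ C}. Closed sets containing A: {36}, {35, 36}, {34, 35, 36}.
Intersecting these: cl(A) = {36}.
∂A = cl(A) ∖ int(A) = {36} ∖ ∅ = {36}.


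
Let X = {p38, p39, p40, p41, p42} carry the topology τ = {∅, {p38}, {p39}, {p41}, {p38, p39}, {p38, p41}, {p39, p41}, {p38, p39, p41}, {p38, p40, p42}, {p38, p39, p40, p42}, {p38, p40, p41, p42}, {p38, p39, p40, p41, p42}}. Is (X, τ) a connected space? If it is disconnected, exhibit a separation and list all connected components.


(X, τ) is disconnected; components = [{p39}, {p41}, {p38, p40, p42}].

Find clopen sets (U ∈ τ with X ∖ U ∈ τ):
  U = ∅, X ∖ U = {p38, p39, p40, p41, p42} — both open, so U is clopen.
  U = {p39}, X ∖ U = {p38, p40, p41, p42} — both open, so U is clopen.
  U = {p41}, X ∖ U = {p38, p39, p40, p42} — both open, so U is clopen.
  U = {p39, p41}, X ∖ U = {p38, p40, p42} — both open, so U is clopen.
  U = {p38, p40, p42}, X ∖ U = {p39, p41} — both open, so U is clopen.
  U = {p38, p39, p40, p42}, X ∖ U = {p41} — both open, so U is clopen.
  U = {p38, p40, p41, p42}, X ∖ U = {p39} — both open, so U is clopen.
  U = {p38, p39, p40, p41, p42}, X ∖ U = ∅ — both open, so U is clopen.
Nontrivial clopen(s) exist: e.g. {p38, p40, p41, p42}. So (X, τ) is disconnected.
Compute connected components by grouping points that agree on all clopens:
  component: {p39}
  component: {p41}
  component: {p38, p40, p42}


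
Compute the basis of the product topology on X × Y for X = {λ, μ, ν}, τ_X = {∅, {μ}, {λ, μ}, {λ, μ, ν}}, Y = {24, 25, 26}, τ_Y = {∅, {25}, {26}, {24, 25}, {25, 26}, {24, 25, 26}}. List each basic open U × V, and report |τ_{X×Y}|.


Basis B = {∅ × ∅, {μ} × {25}, {μ} × {26}, {λ, μ} × {25}, {λ, μ} × {26}, {μ} × {24, 25}, {μ} × {25, 26}, {λ, μ, ν} × {25}, {λ, μ, ν} × {26}, {μ} × {24, 25, 26}, {λ, μ} × {24, 25}, {λ, μ} × {25, 26}, {λ, μ} × {24, 25, 26}, {λ, μ, ν} × {24, 25}, {λ, μ, ν} × {25, 26}, {λ, μ, ν} × {24, 25, 26}}; |τ_{X×Y}| = 40.

Enumerate products U × V with U ∈ τ_X, V ∈ τ_Y (deduplicated):
  ∅ × ∅ = {} (∅)
  {μ} × {25} = {(μ,25)}
  {μ} × {26} = {(μ,26)}
  {λ, μ} × {25} = {(λ,25), (μ,25)}
  {λ, μ} × {26} = {(λ,26), (μ,26)}
  {μ} × {24, 25} = {(μ,24), (μ,25)}
  {μ} × {25, 26} = {(μ,25), (μ,26)}
  {λ, μ, ν} × {25} = {(λ,25), (μ,25), (ν,25)}
  {λ, μ, ν} × {26} = {(λ,26), (μ,26), (ν,26)}
  {μ} × {24, 25, 26} = {(μ,24), (μ,25), (μ,26)}
  {λ, μ} × {24, 25} = {(λ,24), (λ,25), (μ,24), (μ,25)}
  {λ, μ} × {25, 26} = {(λ,25), (λ,26), (μ,25), (μ,26)}
  {λ, μ} × {24, 25, 26} = {(λ,24), (λ,25), (λ,26), (μ,24), (μ,25), (μ,26)}
  {λ, μ, ν} × {24, 25} = {(λ,24), (λ,25), (μ,24), (μ,25), (ν,24), (ν,25)}
  {λ, μ, ν} × {25, 26} = {(λ,25), (λ,26), (μ,25), (μ,26), (ν,25), (ν,26)}
  {λ, μ, ν} × {24, 25, 26} = {(λ,24), (λ,25), (λ,26), (μ,24), (μ,25), (μ,26), (ν,24), (ν,25), (ν,26)}
These 16 distinct sets form the basis B.
Close under arbitrary unions to get τ_{X×Y}; counting gives |τ_{X×Y}| = 40.


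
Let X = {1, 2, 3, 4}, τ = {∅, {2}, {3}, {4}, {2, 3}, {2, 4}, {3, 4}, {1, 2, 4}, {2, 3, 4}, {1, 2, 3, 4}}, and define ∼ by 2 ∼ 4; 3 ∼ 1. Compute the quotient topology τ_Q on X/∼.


X/∼ = {[1=3], [2=4]}; |τ_Q| = 3.

Equivalence classes: [1=3], [2=4].
Quotient map π: X → X/∼ sends 1 ↦ [1=3], 2 ↦ [2=4], 3 ↦ [1=3], 4 ↦ [2=4].
For each subset V ⊆ X/∼, compute π^{-1}(V) ⊆ X and check whether π^{-1}(V) ∈ τ. V is open in τ_Q iff π^{-1}(V) ∈ τ.
  V = {}: π^{-1}(V) = ∅ ∈ τ ✓.
  V = {[1=3]}: π^{-1}(V) = {1, 3} ∉ τ ✗.
  V = {[2=4]}: π^{-1}(V) = {2, 4} ∈ τ ✓.
  V = {[1=3], [2=4]}: π^{-1}(V) = {1, 2, 3, 4} ∈ τ ✓.
Open sets in the quotient: τ_Q = {{}, {[2=4]}, {[1=3], [2=4]}} (3 elements).


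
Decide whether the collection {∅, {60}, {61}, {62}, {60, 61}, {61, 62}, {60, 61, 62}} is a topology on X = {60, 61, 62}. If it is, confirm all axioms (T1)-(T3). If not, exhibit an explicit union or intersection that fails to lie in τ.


τ is NOT a topology on X.

Axiom (T1): ∅ ∈ τ? Yes; X ∈ τ? Yes.
Axiom (T2/T3): check pairwise unions and intersections of members of τ.
Counterexample for (T2): {60} ∪ {62} = {60, 62} ∉ τ. Therefore τ is NOT a topology.


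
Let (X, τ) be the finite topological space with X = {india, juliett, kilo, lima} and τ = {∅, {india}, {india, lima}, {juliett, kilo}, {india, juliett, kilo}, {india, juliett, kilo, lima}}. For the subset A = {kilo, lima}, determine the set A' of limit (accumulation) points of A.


A' = {juliett}

For each x ∈ X, list the open sets U ∈ τ with x ∈ U, then check whether U ∩ (A ∖ {x}) ≠ ∅ for every such U.
  x = india: open {india} ∋ x has {india} ∩ (A ∖ {india}) = ∅, so x is NOT a limit point.
  x = juliett: opens ∋ x are {juliett, kilo}, {india, juliett, kilo}, {india, juliett, kilo, lima}; each meets A ∖ {juliett}, so x IS a limit point.
  x = kilo: open {juliett, kilo} ∋ x has {juliett, kilo} ∩ (A ∖ {kilo}) = ∅, so x is NOT a limit point.
  x = lima: open {india, lima} ∋ x has {india, lima} ∩ (A ∖ {lima}) = ∅, so x is NOT a limit point.
Collecting: A' = {juliett}.


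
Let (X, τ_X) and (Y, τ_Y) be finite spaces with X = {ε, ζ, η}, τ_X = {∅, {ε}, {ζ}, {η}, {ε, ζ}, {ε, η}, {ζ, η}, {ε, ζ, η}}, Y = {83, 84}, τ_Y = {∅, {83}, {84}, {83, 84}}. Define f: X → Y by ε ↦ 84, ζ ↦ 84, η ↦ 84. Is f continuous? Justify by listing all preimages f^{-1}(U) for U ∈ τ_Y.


f IS continuous.

Compute f^{-1}(U) for each U ∈ τ_Y:
  U = ∅: f^{-1}(U) = ∅ ∈ τ_X ✓.
  U = {83}: f^{-1}(U) = ∅ ∈ τ_X ✓.
  U = {84}: f^{-1}(U) = {ε, ζ, η} ∈ τ_X ✓.
  U = {83, 84}: f^{-1}(U) = {ε, ζ, η} ∈ τ_X ✓.
Every preimage lies in τ_X, so f IS continuous.


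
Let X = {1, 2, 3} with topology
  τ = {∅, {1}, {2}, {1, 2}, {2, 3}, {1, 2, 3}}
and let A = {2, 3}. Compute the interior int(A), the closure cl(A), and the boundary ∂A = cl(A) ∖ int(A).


int(A) = {2, 3}, cl(A) = {2, 3}, ∂A = ∅.

Closed sets in (X, τ) are complements of opens:
  closed(X, τ) = {∅, {1}, {3}, {1, 3}, {2, 3}, {1, 2, 3}}.
int(A) = ⋃ {U ∈ τ : U ⊆ A}. Opens contained in A: ∅, {2}, {2, 3}.
Taking the union of these: int(A) = {2, 3}.
cl(A) = ⋂ {C closed : A ⊆ C}. Closed sets containing A: {2, 3}, {1, 2, 3}.
Intersecting these: cl(A) = {2, 3}.
∂A = cl(A) ∖ int(A) = {2, 3} ∖ {2, 3} = ∅.


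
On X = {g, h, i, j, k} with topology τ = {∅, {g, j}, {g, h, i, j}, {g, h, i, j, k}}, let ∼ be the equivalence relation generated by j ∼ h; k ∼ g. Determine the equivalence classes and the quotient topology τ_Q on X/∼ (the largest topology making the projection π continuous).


X/∼ = {[g=k], [h=j], [i]}; |τ_Q| = 2.

Equivalence classes: [g=k], [h=j], [i].
Quotient map π: X → X/∼ sends g ↦ [g=k], h ↦ [h=j], i ↦ [i], j ↦ [h=j], k ↦ [g=k].
For each subset V ⊆ X/∼, compute π^{-1}(V) ⊆ X and check whether π^{-1}(V) ∈ τ. V is open in τ_Q iff π^{-1}(V) ∈ τ.
  V = {}: π^{-1}(V) = ∅ ∈ τ ✓.
  V = {[g=k]}: π^{-1}(V) = {g, k} ∉ τ ✗.
  V = {[h=j]}: π^{-1}(V) = {h, j} ∉ τ ✗.
  V = {[g=k], [h=j]}: π^{-1}(V) = {g, h, j, k} ∉ τ ✗.
  V = {[i]}: π^{-1}(V) = {i} ∉ τ ✗.
  V = {[g=k], [i]}: π^{-1}(V) = {g, i, k} ∉ τ ✗.
  V = {[h=j], [i]}: π^{-1}(V) = {h, i, j} ∉ τ ✗.
  V = {[g=k], [h=j], [i]}: π^{-1}(V) = {g, h, i, j, k} ∈ τ ✓.
Open sets in the quotient: τ_Q = {{}, {[g=k], [h=j], [i]}} (2 elements).


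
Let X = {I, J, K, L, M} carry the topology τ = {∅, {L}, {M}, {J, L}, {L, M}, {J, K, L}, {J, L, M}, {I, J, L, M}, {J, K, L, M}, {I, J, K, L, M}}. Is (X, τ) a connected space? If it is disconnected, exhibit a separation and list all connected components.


(X, τ) is connected.

Find clopen sets (U ∈ τ with X ∖ U ∈ τ):
  U = ∅, X ∖ U = {I, J, K, L, M} — both open, so U is clopen.
  U = {I, J, K, L, M}, X ∖ U = ∅ — both open, so U is clopen.
Only trivial clopens (∅ and X) exist, so (X, τ) is connected.
Compute connected components by grouping points that agree on all clopens:
  component: {I, J, K, L, M}


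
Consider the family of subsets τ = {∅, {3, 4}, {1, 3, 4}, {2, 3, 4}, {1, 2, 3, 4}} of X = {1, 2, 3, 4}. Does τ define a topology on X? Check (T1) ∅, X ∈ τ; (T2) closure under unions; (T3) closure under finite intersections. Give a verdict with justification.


τ IS a topology on X.

Axiom (T1): ∅ ∈ τ? Yes; X ∈ τ? Yes.
Axiom (T2/T3): check pairwise unions and intersections of members of τ.
All pairwise intersections and unions checked — each lies in τ. Therefore τ satisfies (T1), (T2), (T3): it IS a topology on X.


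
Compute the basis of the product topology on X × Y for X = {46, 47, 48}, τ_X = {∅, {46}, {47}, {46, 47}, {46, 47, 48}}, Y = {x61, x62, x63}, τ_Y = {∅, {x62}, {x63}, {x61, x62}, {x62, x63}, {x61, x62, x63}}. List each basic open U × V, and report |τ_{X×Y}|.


Basis B = {∅ × ∅, {46} × {x62}, {46} × {x63}, {47} × {x62}, {47} × {x63}, {46} × {x61, x62}, {46} × {x62, x63}, {46, 47} × {x62}, {46, 47} × {x63}, {47} × {x61, x62}, {47} × {x62, x63}, {46} × {x61, x62, x63}, {46, 47, 48} × {x62}, {46, 47, 48} × {x63}, {47} × {x61, x62, x63}, {46, 47} × {x61, x62}, {46, 47} × {x62, x63}, {46, 47} × {x61, x62, x63}, {46, 47, 48} × {x61, x62}, {46, 47, 48} × {x62, x63}, {46, 47, 48} × {x61, x62, x63}}; |τ_{X×Y}| = 70.

Enumerate products U × V with U ∈ τ_X, V ∈ τ_Y (deduplicated):
  ∅ × ∅ = {} (∅)
  {46} × {x62} = {(46,x62)}
  {46} × {x63} = {(46,x63)}
  {47} × {x62} = {(47,x62)}
  {47} × {x63} = {(47,x63)}
  {46} × {x61, x62} = {(46,x61), (46,x62)}
  {46} × {x62, x63} = {(46,x62), (46,x63)}
  {46, 47} × {x62} = {(46,x62), (47,x62)}
  {46, 47} × {x63} = {(46,x63), (47,x63)}
  {47} × {x61, x62} = {(47,x61), (47,x62)}
  {47} × {x62, x63} = {(47,x62), (47,x63)}
  {46} × {x61, x62, x63} = {(46,x61), (46,x62), (46,x63)}
  {46, 47, 48} × {x62} = {(46,x62), (47,x62), (48,x62)}
  {46, 47, 48} × {x63} = {(46,x63), (47,x63), (48,x63)}
  {47} × {x61, x62, x63} = {(47,x61), (47,x62), (47,x63)}
  {46, 47} × {x61, x62} = {(46,x61), (46,x62), (47,x61), (47,x62)}
  {46, 47} × {x62, x63} = {(46,x62), (46,x63), (47,x62), (47,x63)}
  {46, 47} × {x61, x62, x63} = {(46,x61), (46,x62), (46,x63), (47,x61), (47,x62), (47,x63)}
  {46, 47, 48} × {x61, x62} = {(46,x61), (46,x62), (47,x61), (47,x62), (48,x61), (48,x62)}
  {46, 47, 48} × {x62, x63} = {(46,x62), (46,x63), (47,x62), (47,x63), (48,x62), (48,x63)}
  {46, 47, 48} × {x61, x62, x63} = {(46,x61), (46,x62), (46,x63), (47,x61), (47,x62), (47,x63), (48,x61), (48,x62), (48,x63)}
These 21 distinct sets form the basis B.
Close under arbitrary unions to get τ_{X×Y}; counting gives |τ_{X×Y}| = 70.
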